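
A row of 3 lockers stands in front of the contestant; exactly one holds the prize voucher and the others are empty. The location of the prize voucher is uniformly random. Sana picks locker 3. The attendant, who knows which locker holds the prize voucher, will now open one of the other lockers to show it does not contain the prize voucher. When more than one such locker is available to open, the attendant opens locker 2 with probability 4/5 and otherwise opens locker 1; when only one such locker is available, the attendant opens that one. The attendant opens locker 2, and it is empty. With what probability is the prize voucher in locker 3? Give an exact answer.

Consider each possible location of the prize voucher in turn.
If it is in locker 1 (prior 1/3): only locker 2 is available, probability 1; weight (1/3)·1 = 1/3.
If it is in locker 2 (prior 1/3): the attendant opened locker 2, so this case is ruled out; weight (1/3)·0 = 0.
If it is in locker 3 (prior 1/3): locker 2 is available, opened with probability 4/5; weight (1/3)·(4/5) = 4/15.
The weights sum to 3/5.
So P(the prize voucher in locker 3 | the attendant opened locker 2) = (4/15) / (3/5) = 4/9.

4/9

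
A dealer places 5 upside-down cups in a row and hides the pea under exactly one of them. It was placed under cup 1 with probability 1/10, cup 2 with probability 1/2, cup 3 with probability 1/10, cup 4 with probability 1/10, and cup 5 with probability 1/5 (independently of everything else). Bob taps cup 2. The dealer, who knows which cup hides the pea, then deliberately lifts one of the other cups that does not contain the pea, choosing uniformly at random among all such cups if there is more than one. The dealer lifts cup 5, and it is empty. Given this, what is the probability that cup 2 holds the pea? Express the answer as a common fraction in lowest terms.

Apply Bayes' rule, conditioning on where the pea actually is.
If it is under any of cups 1, 3, and 4 (prior 1/10 each): the dealer has 3 equally likely choices, so probability 1/3; weight (1/10)·(1/3) = 1/30 each.
If it is under cup 2 (prior 1/2): the dealer has 4 equally likely choices, so probability 1/4; weight (1/2)·(1/4) = 1/8.
If it is under cup 5 (prior 1/5): the dealer opened cup 5, so this case is ruled out; weight (1/5)·0 = 0.
The weights sum to 9/40.
So P(the pea under cup 2 | the dealer opened cup 5) = (1/8) / (9/40) = 5/9.

5/9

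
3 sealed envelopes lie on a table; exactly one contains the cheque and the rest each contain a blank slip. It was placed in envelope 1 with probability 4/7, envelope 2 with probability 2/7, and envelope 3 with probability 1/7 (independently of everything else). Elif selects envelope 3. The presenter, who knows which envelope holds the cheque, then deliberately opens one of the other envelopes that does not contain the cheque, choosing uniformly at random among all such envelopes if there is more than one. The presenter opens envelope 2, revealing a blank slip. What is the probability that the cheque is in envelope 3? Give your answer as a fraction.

1/9

Apply Bayes' rule, conditioning on where the cheque actually is.
If it is in envelope 1 (prior 4/7): the presenter has no choice, probability 1; weight (4/7)·1 = 4/7.
If it is in envelope 2 (prior 2/7): the presenter opened envelope 2, so this case is ruled out; weight (2/7)·0 = 0.
If it is in envelope 3 (prior 1/7): the presenter has 2 equally likely choices, so probability 1/2; weight (1/7)·(1/2) = 1/14.
The weights sum to 9/14.
So P(the cheque in envelope 3 | the presenter opened envelope 2) = (1/14) / (9/14) = 1/9.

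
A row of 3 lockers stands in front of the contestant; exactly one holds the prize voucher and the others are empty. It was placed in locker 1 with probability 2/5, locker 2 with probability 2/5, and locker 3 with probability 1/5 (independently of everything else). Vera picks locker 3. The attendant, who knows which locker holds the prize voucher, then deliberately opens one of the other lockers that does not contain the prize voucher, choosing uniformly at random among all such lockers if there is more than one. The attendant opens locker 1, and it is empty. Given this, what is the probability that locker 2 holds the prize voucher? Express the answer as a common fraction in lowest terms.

4/5

Consider each possible location of the prize voucher in turn.
If it is in locker 1 (prior 2/5): the attendant opened locker 1, so this case is ruled out; weight (2/5)·0 = 0.
If it is in locker 2 (prior 2/5): the attendant has no choice, probability 1; weight (2/5)·1 = 2/5.
If it is in locker 3 (prior 1/5): the attendant has 2 equally likely choices, so probability 1/2; weight (1/5)·(1/2) = 1/10.
The weights sum to 1/2.
So P(the prize voucher in locker 2 | the attendant opened locker 1) = (2/5) / (1/2) = 4/5.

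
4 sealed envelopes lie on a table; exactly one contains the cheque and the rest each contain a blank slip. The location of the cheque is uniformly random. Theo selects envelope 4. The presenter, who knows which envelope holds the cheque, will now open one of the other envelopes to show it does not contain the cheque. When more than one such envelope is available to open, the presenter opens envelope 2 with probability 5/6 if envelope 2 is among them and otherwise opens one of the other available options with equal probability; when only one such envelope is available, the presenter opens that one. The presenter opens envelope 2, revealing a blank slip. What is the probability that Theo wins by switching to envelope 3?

Condition on the true location of the cheque.
If it is in any of envelopes 1, 3, and 4 (prior 1/4 each): envelope 2 is available, opened with probability 5/6; weight (1/4)·(5/6) = 5/24 each.
If it is in envelope 2 (prior 1/4): the presenter opened envelope 2, so this case is ruled out; weight (1/4)·0 = 0.
The weights sum to 5/8.
So P(the cheque in envelope 3 | the presenter opened envelope 2) = (5/24) / (5/8) = 1/3.

1/3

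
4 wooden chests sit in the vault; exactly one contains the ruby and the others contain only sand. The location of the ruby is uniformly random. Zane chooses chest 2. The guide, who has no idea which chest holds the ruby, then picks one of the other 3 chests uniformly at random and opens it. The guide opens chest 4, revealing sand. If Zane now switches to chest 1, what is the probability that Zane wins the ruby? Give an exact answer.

Condition on the true location of the ruby.
If it is in any of chests 1, 2, and 3 (prior 1/4 each): the guide picks chest 4 with probability 1/3 regardless, and it is not the prize; weight (1/4)·(1/3) = 1/12 each.
If it is in chest 4 (prior 1/4): the guide opened chest 4, so this case is ruled out; weight (1/4)·0 = 0.
The weights sum to 1/4.
So P(the ruby in chest 1 | the guide opened chest 4) = (1/12) / (1/4) = 1/3.

1/3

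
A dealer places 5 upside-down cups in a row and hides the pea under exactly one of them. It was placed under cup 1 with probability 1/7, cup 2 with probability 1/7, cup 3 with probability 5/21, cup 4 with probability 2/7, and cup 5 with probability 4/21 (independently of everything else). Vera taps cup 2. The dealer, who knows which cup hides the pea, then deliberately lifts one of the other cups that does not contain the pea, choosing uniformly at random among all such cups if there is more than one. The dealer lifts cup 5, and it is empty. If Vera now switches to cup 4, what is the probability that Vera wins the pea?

Consider each possible location of the pea in turn.
If it is under cup 1 (prior 1/7): the dealer has 3 equally likely choices, so probability 1/3; weight (1/7)·(1/3) = 1/21.
If it is under cup 2 (prior 1/7): the dealer has 4 equally likely choices, so probability 1/4; weight (1/7)·(1/4) = 1/28.
If it is under cup 3 (prior 5/21): the dealer has 3 equally likely choices, so probability 1/3; weight (5/21)·(1/3) = 5/63.
If it is under cup 4 (prior 2/7): the dealer has 3 equally likely choices, so probability 1/3; weight (2/7)·(1/3) = 2/21.
If it is under cup 5 (prior 4/21): the dealer opened cup 5, so this case is ruled out; weight (4/21)·0 = 0.
The weights sum to 65/252.
So P(the pea under cup 4 | the dealer opened cup 5) = (2/21) / (65/252) = 24/65.

24/65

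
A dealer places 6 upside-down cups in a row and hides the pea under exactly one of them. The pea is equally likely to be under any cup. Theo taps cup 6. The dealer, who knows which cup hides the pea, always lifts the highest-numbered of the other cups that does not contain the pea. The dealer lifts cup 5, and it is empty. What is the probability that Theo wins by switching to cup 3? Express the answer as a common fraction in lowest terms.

Condition on the true location of the pea.
If it is under any of cups 1, 2, 3, 4, and 6 (prior 1/6 each): cup 5 is the highest-numbered option available, probability 1; weight (1/6)·1 = 1/6 each.
If it is under cup 5 (prior 1/6): the dealer opened cup 5, so this case is ruled out; weight (1/6)·0 = 0.
The weights sum to 5/6.
So P(the pea under cup 3 | the dealer opened cup 5) = (1/6) / (5/6) = 1/5.

1/5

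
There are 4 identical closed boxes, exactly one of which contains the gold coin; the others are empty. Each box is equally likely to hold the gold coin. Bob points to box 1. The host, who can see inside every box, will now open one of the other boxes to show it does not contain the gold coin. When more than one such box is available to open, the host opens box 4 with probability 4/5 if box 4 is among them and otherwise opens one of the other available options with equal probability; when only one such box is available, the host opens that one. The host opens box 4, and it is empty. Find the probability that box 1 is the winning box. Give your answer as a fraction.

Condition on the true location of the gold coin.
If it is in any of boxes 1, 2, and 3 (prior 1/4 each): box 4 is available, opened with probability 4/5; weight (1/4)·(4/5) = 1/5 each.
If it is in box 4 (prior 1/4): the host opened box 4, so this case is ruled out; weight (1/4)·0 = 0.
The weights sum to 3/5.
So P(the gold coin in box 1 | the host opened box 4) = (1/5) / (3/5) = 1/3.

1/3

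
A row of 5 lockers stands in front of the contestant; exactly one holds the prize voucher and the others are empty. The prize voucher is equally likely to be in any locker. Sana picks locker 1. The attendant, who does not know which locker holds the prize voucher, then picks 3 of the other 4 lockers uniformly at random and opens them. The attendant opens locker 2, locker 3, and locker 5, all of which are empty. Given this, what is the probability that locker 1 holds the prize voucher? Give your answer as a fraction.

Condition on the true location of the prize voucher.
If it is in either of lockers 1 and 4 (prior 1/5 each): the attendant picks exactly this set with probability 1/4 regardless, and none is the prize; weight (1/5)·(1/4) = 1/20 each.
If it is in any of lockers 2, 3, and 5 (prior 1/5 each): that locker was opened and seen not to hold the prize — ruled out; weight (1/5)·0 = 0 each.
The weights sum to 1/10.
So P(the prize voucher in locker 1 | the attendant opened locker 2, locker 3, and locker 5) = (1/20) / (1/10) = 1/2.

1/2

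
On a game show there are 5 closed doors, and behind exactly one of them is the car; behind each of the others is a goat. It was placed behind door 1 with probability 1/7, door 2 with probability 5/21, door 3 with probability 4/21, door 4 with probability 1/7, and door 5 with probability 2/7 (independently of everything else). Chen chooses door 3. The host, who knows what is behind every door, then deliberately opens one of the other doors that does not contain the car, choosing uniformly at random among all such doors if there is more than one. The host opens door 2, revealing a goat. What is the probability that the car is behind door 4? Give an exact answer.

1/5

Consider each possible location of the car in turn.
If it is behind either of doors 1 and 4 (prior 1/7 each): the host has 3 equally likely choices, so probability 1/3; weight (1/7)·(1/3) = 1/21 each.
If it is behind door 2 (prior 5/21): the host opened door 2, so this case is ruled out; weight (5/21)·0 = 0.
If it is behind door 3 (prior 4/21): the host has 4 equally likely choices, so probability 1/4; weight (4/21)·(1/4) = 1/21.
If it is behind door 5 (prior 2/7): the host has 3 equally likely choices, so probability 1/3; weight (2/7)·(1/3) = 2/21.
The weights sum to 5/21.
So P(the car behind door 4 | the host opened door 2) = (1/21) / (5/21) = 1/5.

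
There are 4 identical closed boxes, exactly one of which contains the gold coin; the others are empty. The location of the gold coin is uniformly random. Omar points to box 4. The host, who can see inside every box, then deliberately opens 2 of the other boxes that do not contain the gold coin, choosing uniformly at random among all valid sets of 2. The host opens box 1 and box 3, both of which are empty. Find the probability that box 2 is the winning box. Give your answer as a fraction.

Condition on the true location of the gold coin.
If it is in either of boxes 1 and 3 (prior 1/4 each): that box was opened and seen not to hold the prize — ruled out; weight (1/4)·0 = 0 each.
If it is in box 2 (prior 1/4): the host has no choice, probability 1; weight (1/4)·1 = 1/4.
If it is in box 4 (prior 1/4): the host has 3 equally likely choices, so probability 1/3; weight (1/4)·(1/3) = 1/12.
The weights sum to 1/3.
So P(the gold coin in box 2 | the host opened box 1 and box 3) = (1/4) / (1/3) = 3/4.

3/4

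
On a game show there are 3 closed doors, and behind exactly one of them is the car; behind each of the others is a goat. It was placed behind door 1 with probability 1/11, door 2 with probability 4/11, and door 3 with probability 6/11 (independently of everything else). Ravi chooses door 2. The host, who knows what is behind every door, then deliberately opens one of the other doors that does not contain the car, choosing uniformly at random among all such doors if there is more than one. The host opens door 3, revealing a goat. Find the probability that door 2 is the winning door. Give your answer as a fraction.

2/3

Apply Bayes' rule, conditioning on where the car actually is.
If it is behind door 1 (prior 1/11): the host has no choice, probability 1; weight (1/11)·1 = 1/11.
If it is behind door 2 (prior 4/11): the host has 2 equally likely choices, so probability 1/2; weight (4/11)·(1/2) = 2/11.
If it is behind door 3 (prior 6/11): the host opened door 3, so this case is ruled out; weight (6/11)·0 = 0.
The weights sum to 3/11.
So P(the car behind door 2 | the host opened door 3) = (2/11) / (3/11) = 2/3.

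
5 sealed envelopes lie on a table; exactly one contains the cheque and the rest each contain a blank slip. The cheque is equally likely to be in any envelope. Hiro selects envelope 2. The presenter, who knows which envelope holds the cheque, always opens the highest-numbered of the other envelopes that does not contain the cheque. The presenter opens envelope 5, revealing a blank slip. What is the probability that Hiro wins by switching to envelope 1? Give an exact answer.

1/4

Consider each possible location of the cheque in turn.
If it is in any of envelopes 1, 2, 3, and 4 (prior 1/5 each): envelope 5 is the highest-numbered option available, probability 1; weight (1/5)·1 = 1/5 each.
If it is in envelope 5 (prior 1/5): the presenter opened envelope 5, so this case is ruled out; weight (1/5)·0 = 0.
The weights sum to 4/5.
So P(the cheque in envelope 1 | the presenter opened envelope 5) = (1/5) / (4/5) = 1/4.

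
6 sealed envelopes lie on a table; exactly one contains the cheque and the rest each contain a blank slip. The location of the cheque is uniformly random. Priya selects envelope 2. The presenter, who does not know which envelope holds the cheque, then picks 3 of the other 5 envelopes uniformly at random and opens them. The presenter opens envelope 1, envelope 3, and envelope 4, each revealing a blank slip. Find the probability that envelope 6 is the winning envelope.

Condition on the true location of the cheque.
If it is in any of envelopes 1, 3, and 4 (prior 1/6 each): that envelope was opened and seen not to hold the prize — ruled out; weight (1/6)·0 = 0 each.
If it is in any of envelopes 2, 5, and 6 (prior 1/6 each): the presenter picks exactly this set with probability 1/10 regardless, and none is the prize; weight (1/6)·(1/10) = 1/60 each.
The weights sum to 1/20.
So P(the cheque in envelope 6 | the presenter opened envelope 1, envelope 3, and envelope 4) = (1/60) / (1/20) = 1/3.

1/3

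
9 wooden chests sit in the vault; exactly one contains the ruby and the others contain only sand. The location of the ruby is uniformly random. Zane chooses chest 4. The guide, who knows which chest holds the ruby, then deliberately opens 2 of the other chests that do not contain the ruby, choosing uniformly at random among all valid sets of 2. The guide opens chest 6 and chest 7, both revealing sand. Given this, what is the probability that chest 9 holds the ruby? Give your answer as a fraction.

Consider each possible location of the ruby in turn.
If it is in any of chests 1, 2, 3, 5, 8, and 9 (prior 1/9 each): the guide has 21 equally likely choices, so probability 1/21; weight (1/9)·(1/21) = 1/189 each.
If it is in chest 4 (prior 1/9): the guide has 28 equally likely choices, so probability 1/28; weight (1/9)·(1/28) = 1/252.
If it is in either of chests 6 and 7 (prior 1/9 each): that chest was opened and seen not to hold the prize — ruled out; weight (1/9)·0 = 0 each.
The weights sum to 1/28.
So P(the ruby in chest 9 | the guide opened chest 6 and chest 7) = (1/189) / (1/28) = 4/27.

4/27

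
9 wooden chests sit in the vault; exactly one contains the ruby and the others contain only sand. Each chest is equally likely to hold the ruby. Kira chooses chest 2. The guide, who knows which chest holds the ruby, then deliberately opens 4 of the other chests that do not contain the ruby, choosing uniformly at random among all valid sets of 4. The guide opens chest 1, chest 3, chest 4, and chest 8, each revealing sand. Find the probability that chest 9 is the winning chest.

Condition on the true location of the ruby.
If it is in any of chests 1, 3, 4, and 8 (prior 1/9 each): that chest was opened and seen not to hold the prize — ruled out; weight (1/9)·0 = 0 each.
If it is in chest 2 (prior 1/9): the guide has 70 equally likely choices, so probability 1/70; weight (1/9)·(1/70) = 1/630.
If it is in any of chests 5, 6, 7, and 9 (prior 1/9 each): the guide has 35 equally likely choices, so probability 1/35; weight (1/9)·(1/35) = 1/315 each.
The weights sum to 1/70.
So P(the ruby in chest 9 | the guide opened chest 1, chest 3, chest 4, and chest 8) = (1/315) / (1/70) = 2/9.

2/9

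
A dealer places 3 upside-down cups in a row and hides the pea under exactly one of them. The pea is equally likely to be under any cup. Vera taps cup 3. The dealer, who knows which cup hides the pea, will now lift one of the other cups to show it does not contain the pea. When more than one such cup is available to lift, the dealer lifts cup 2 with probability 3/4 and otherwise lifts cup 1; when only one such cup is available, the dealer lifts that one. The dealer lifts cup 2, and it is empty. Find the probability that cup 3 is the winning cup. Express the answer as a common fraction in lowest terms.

3/7

Apply Bayes' rule, conditioning on where the pea actually is.
If it is under cup 1 (prior 1/3): only cup 2 is available, probability 1; weight (1/3)·1 = 1/3.
If it is under cup 2 (prior 1/3): the dealer opened cup 2, so this case is ruled out; weight (1/3)·0 = 0.
If it is under cup 3 (prior 1/3): cup 2 is available, opened with probability 3/4; weight (1/3)·(3/4) = 1/4.
The weights sum to 7/12.
So P(the pea under cup 3 | the dealer opened cup 2) = (1/4) / (7/12) = 3/7.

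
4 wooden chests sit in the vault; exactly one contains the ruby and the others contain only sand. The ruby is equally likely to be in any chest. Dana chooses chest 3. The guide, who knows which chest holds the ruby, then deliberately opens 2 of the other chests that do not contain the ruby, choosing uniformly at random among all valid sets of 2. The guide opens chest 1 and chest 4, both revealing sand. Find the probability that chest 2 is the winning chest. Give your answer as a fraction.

Condition on the true location of the ruby.
If it is in either of chests 1 and 4 (prior 1/4 each): that chest was opened and seen not to hold the prize — ruled out; weight (1/4)·0 = 0 each.
If it is in chest 2 (prior 1/4): the guide has no choice, probability 1; weight (1/4)·1 = 1/4.
If it is in chest 3 (prior 1/4): the guide has 3 equally likely choices, so probability 1/3; weight (1/4)·(1/3) = 1/12.
The weights sum to 1/3.
So P(the ruby in chest 2 | the guide opened chest 1 and chest 4) = (1/4) / (1/3) = 3/4.

3/4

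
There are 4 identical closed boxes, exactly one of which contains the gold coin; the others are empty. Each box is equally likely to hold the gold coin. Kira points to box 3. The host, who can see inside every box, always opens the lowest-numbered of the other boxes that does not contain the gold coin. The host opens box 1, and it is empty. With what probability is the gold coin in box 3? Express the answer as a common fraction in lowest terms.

1/3

Consider each possible location of the gold coin in turn.
If it is in box 1 (prior 1/4): the host opened box 1, so this case is ruled out; weight (1/4)·0 = 0.
If it is in any of boxes 2, 3, and 4 (prior 1/4 each): box 1 is the lowest-numbered option available, probability 1; weight (1/4)·1 = 1/4 each.
The weights sum to 3/4.
So P(the gold coin in box 3 | the host opened box 1) = (1/4) / (3/4) = 1/3.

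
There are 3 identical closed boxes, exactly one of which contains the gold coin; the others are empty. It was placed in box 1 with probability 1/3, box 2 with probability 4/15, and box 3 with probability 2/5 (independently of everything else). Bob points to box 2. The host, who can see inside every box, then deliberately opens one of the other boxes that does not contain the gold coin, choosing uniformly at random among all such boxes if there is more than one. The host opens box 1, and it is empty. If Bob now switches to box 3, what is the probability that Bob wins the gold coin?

Consider each possible location of the gold coin in turn.
If it is in box 1 (prior 1/3): the host opened box 1, so this case is ruled out; weight (1/3)·0 = 0.
If it is in box 2 (prior 4/15): the host has 2 equally likely choices, so probability 1/2; weight (4/15)·(1/2) = 2/15.
If it is in box 3 (prior 2/5): the host has no choice, probability 1; weight (2/5)·1 = 2/5.
The weights sum to 8/15.
So P(the gold coin in box 3 | the host opened box 1) = (2/5) / (8/15) = 3/4.

3/4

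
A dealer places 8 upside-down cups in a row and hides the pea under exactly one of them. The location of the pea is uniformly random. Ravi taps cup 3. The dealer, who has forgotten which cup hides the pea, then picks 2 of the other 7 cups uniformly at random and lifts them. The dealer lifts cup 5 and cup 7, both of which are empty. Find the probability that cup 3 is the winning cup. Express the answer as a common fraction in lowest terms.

1/6

Condition on the true location of the pea.
If it is under any of cups 1, 2, 3, 4, 6, and 8 (prior 1/8 each): the dealer picks exactly this set with probability 1/21 regardless, and none is the prize; weight (1/8)·(1/21) = 1/168 each.
If it is under either of cups 5 and 7 (prior 1/8 each): that cup was opened and seen not to hold the prize — ruled out; weight (1/8)·0 = 0 each.
The weights sum to 1/28.
So P(the pea under cup 3 | the dealer opened cup 5 and cup 7) = (1/168) / (1/28) = 1/6.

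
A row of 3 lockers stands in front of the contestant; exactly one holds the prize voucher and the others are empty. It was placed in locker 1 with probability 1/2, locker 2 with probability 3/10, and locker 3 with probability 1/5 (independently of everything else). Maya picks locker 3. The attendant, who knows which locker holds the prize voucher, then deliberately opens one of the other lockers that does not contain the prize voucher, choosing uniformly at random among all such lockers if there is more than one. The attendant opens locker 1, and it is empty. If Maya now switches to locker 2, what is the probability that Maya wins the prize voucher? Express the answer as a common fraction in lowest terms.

Condition on the true location of the prize voucher.
If it is in locker 1 (prior 1/2): the attendant opened locker 1, so this case is ruled out; weight (1/2)·0 = 0.
If it is in locker 2 (prior 3/10): the attendant has no choice, probability 1; weight (3/10)·1 = 3/10.
If it is in locker 3 (prior 1/5): the attendant has 2 equally likely choices, so probability 1/2; weight (1/5)·(1/2) = 1/10.
The weights sum to 2/5.
So P(the prize voucher in locker 2 | the attendant opened locker 1) = (3/10) / (2/5) = 3/4.

3/4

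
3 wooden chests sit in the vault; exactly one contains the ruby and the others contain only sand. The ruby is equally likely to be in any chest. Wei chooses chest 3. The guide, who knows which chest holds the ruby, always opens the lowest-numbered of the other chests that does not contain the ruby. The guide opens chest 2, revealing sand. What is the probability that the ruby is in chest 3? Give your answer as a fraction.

0

Condition on the true location of the ruby.
If it is in chest 1 (prior 1/3): chest 2 is the lowest-numbered option available, probability 1; weight (1/3)·1 = 1/3.
If it is in chest 2 (prior 1/3): the guide opened chest 2, so this case is ruled out; weight (1/3)·0 = 0.
If it is in chest 3 (prior 1/3): the guide would have opened chest 1 instead, probability 0; weight (1/3)·0 = 0.
The weights sum to 1/3.
So P(the ruby in chest 3 | the guide opened chest 2) = 0 / (1/3) = 0.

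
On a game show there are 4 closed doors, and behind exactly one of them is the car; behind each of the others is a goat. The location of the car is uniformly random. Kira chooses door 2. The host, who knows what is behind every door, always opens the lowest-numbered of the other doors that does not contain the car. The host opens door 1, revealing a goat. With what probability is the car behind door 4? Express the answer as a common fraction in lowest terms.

Apply Bayes' rule, conditioning on where the car actually is.
If it is behind door 1 (prior 1/4): the host opened door 1, so this case is ruled out; weight (1/4)·0 = 0.
If it is behind any of doors 2, 3, and 4 (prior 1/4 each): door 1 is the lowest-numbered option available, probability 1; weight (1/4)·1 = 1/4 each.
The weights sum to 3/4.
So P(the car behind door 4 | the host opened door 1) = (1/4) / (3/4) = 1/3.

1/3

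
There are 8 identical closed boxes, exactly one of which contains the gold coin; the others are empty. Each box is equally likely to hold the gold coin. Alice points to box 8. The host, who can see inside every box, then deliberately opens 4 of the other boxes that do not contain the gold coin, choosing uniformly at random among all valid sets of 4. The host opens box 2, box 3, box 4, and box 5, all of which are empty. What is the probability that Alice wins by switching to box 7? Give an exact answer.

7/24

Consider each possible location of the gold coin in turn.
If it is in any of boxes 1, 6, and 7 (prior 1/8 each): the host has 15 equally likely choices, so probability 1/15; weight (1/8)·(1/15) = 1/120 each.
If it is in any of boxes 2, 3, 4, and 5 (prior 1/8 each): that box was opened and seen not to hold the prize — ruled out; weight (1/8)·0 = 0 each.
If it is in box 8 (prior 1/8): the host has 35 equally likely choices, so probability 1/35; weight (1/8)·(1/35) = 1/280.
The weights sum to 1/35.
So P(the gold coin in box 7 | the host opened box 2, box 3, box 4, and box 5) = (1/120) / (1/35) = 7/24.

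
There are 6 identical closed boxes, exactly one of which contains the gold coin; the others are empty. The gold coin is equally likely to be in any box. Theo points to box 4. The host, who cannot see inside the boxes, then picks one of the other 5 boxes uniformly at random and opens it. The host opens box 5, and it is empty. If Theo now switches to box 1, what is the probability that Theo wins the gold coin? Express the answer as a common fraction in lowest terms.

1/5

Condition on the true location of the gold coin.
If it is in any of boxes 1, 2, 3, 4, and 6 (prior 1/6 each): the host picks box 5 with probability 1/5 regardless, and it is not the prize; weight (1/6)·(1/5) = 1/30 each.
If it is in box 5 (prior 1/6): the host opened box 5, so this case is ruled out; weight (1/6)·0 = 0.
The weights sum to 1/6.
So P(the gold coin in box 1 | the host opened box 5) = (1/30) / (1/6) = 1/5.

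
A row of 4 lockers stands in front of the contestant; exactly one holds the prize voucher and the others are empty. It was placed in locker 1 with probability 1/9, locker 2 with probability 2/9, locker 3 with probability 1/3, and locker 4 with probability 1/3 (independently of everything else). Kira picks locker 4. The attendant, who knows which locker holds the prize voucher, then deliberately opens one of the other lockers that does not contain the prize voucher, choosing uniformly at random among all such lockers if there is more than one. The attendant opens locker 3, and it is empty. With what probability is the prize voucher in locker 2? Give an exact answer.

2/5

Condition on the true location of the prize voucher.
If it is in locker 1 (prior 1/9): the attendant has 2 equally likely choices, so probability 1/2; weight (1/9)·(1/2) = 1/18.
If it is in locker 2 (prior 2/9): the attendant has 2 equally likely choices, so probability 1/2; weight (2/9)·(1/2) = 1/9.
If it is in locker 3 (prior 1/3): the attendant opened locker 3, so this case is ruled out; weight (1/3)·0 = 0.
If it is in locker 4 (prior 1/3): the attendant has 3 equally likely choices, so probability 1/3; weight (1/3)·(1/3) = 1/9.
The weights sum to 5/18.
So P(the prize voucher in locker 2 | the attendant opened locker 3) = (1/9) / (5/18) = 2/5.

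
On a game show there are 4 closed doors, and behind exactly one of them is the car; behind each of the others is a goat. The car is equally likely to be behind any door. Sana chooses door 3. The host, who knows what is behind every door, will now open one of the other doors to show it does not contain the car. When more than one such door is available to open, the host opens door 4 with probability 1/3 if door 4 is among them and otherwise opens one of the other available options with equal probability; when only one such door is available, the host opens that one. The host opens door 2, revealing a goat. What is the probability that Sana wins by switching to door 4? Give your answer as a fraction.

1/3

Apply Bayes' rule, conditioning on where the car actually is.
If it is behind door 1 (prior 1/4): door 4 is available but not opened, probability 2/3; weight (1/4)·(2/3) = 1/6.
If it is behind door 2 (prior 1/4): the host opened door 2, so this case is ruled out; weight (1/4)·0 = 0.
If it is behind door 3 (prior 1/4): door 4 is available but not opened; door 2 gets probability (1 − 1/3)/2 = 1/3; weight (1/4)·(1/3) = 1/12.
If it is behind door 4 (prior 1/4): door 4 holds the prize so is unavailable; the host chooses uniformly among the 2 others, probability 1/2; weight (1/4)·(1/2) = 1/8.
The weights sum to 3/8.
So P(the car behind door 4 | the host opened door 2) = (1/8) / (3/8) = 1/3.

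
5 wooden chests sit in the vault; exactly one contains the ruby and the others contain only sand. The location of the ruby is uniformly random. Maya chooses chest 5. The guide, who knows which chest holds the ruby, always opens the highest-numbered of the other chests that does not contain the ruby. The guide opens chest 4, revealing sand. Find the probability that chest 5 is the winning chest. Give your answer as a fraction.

1/4

Consider each possible location of the ruby in turn.
If it is in any of chests 1, 2, 3, and 5 (prior 1/5 each): chest 4 is the highest-numbered option available, probability 1; weight (1/5)·1 = 1/5 each.
If it is in chest 4 (prior 1/5): the guide opened chest 4, so this case is ruled out; weight (1/5)·0 = 0.
The weights sum to 4/5.
So P(the ruby in chest 5 | the guide opened chest 4) = (1/5) / (4/5) = 1/4.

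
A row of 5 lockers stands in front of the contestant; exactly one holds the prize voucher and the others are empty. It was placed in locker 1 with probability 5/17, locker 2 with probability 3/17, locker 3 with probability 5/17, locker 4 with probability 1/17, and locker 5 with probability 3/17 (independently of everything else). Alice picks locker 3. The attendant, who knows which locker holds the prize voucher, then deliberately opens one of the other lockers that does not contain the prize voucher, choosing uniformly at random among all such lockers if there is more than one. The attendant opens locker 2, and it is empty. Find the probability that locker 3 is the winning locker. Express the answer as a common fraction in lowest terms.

5/17

Condition on the true location of the prize voucher.
If it is in locker 1 (prior 5/17): the attendant has 3 equally likely choices, so probability 1/3; weight (5/17)·(1/3) = 5/51.
If it is in locker 2 (prior 3/17): the attendant opened locker 2, so this case is ruled out; weight (3/17)·0 = 0.
If it is in locker 3 (prior 5/17): the attendant has 4 equally likely choices, so probability 1/4; weight (5/17)·(1/4) = 5/68.
If it is in locker 4 (prior 1/17): the attendant has 3 equally likely choices, so probability 1/3; weight (1/17)·(1/3) = 1/51.
If it is in locker 5 (prior 3/17): the attendant has 3 equally likely choices, so probability 1/3; weight (3/17)·(1/3) = 1/17.
The weights sum to 1/4.
So P(the prize voucher in locker 3 | the attendant opened locker 2) = (5/68) / (1/4) = 5/17.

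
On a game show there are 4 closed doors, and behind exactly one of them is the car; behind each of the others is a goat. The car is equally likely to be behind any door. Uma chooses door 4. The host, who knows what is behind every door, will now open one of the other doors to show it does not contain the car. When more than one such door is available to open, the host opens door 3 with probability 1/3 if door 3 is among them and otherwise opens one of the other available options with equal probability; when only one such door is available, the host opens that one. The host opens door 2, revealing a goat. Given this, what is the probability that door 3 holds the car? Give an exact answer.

Apply Bayes' rule, conditioning on where the car actually is.
If it is behind door 1 (prior 1/4): door 3 is available but not opened, probability 2/3; weight (1/4)·(2/3) = 1/6.
If it is behind door 2 (prior 1/4): the host opened door 2, so this case is ruled out; weight (1/4)·0 = 0.
If it is behind door 3 (prior 1/4): door 3 holds the prize so is unavailable; the host chooses uniformly among the 2 others, probability 1/2; weight (1/4)·(1/2) = 1/8.
If it is behind door 4 (prior 1/4): door 3 is available but not opened; door 2 gets probability (1 − 1/3)/2 = 1/3; weight (1/4)·(1/3) = 1/12.
The weights sum to 3/8.
So P(the car behind door 3 | the host opened door 2) = (1/8) / (3/8) = 1/3.

1/3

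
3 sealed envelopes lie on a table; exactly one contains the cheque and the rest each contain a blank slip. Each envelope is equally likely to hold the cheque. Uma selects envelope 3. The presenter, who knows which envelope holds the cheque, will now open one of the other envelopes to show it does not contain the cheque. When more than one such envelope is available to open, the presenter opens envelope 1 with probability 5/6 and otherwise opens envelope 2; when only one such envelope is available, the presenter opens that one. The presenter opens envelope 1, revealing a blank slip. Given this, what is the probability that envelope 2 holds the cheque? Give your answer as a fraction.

6/11

Apply Bayes' rule, conditioning on where the cheque actually is.
If it is in envelope 1 (prior 1/3): the presenter opened envelope 1, so this case is ruled out; weight (1/3)·0 = 0.
If it is in envelope 2 (prior 1/3): only envelope 1 is available, probability 1; weight (1/3)·1 = 1/3.
If it is in envelope 3 (prior 1/3): envelope 1 is available, opened with probability 5/6; weight (1/3)·(5/6) = 5/18.
The weights sum to 11/18.
So P(the cheque in envelope 2 | the presenter opened envelope 1) = (1/3) / (11/18) = 6/11.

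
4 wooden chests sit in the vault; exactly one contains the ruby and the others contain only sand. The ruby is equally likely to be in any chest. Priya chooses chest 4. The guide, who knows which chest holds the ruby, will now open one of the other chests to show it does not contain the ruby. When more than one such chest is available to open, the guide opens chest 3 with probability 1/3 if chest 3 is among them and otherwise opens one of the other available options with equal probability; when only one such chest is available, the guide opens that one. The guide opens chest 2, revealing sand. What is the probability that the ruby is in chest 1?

4/9

Consider each possible location of the ruby in turn.
If it is in chest 1 (prior 1/4): chest 3 is available but not opened, probability 2/3; weight (1/4)·(2/3) = 1/6.
If it is in chest 2 (prior 1/4): the guide opened chest 2, so this case is ruled out; weight (1/4)·0 = 0.
If it is in chest 3 (prior 1/4): chest 3 holds the prize so is unavailable; the guide chooses uniformly among the 2 others, probability 1/2; weight (1/4)·(1/2) = 1/8.
If it is in chest 4 (prior 1/4): chest 3 is available but not opened; chest 2 gets probability (1 − 1/3)/2 = 1/3; weight (1/4)·(1/3) = 1/12.
The weights sum to 3/8.
So P(the ruby in chest 1 | the guide opened chest 2) = (1/6) / (3/8) = 4/9.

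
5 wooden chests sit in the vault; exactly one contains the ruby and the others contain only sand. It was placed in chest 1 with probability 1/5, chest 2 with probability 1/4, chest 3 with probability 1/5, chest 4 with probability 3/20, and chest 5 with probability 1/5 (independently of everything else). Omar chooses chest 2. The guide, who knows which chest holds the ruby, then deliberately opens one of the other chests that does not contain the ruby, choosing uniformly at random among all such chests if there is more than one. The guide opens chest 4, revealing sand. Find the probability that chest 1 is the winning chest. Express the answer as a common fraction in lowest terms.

Condition on the true location of the ruby.
If it is in any of chests 1, 3, and 5 (prior 1/5 each): the guide has 3 equally likely choices, so probability 1/3; weight (1/5)·(1/3) = 1/15 each.
If it is in chest 2 (prior 1/4): the guide has 4 equally likely choices, so probability 1/4; weight (1/4)·(1/4) = 1/16.
If it is in chest 4 (prior 3/20): the guide opened chest 4, so this case is ruled out; weight (3/20)·0 = 0.
The weights sum to 21/80.
So P(the ruby in chest 1 | the guide opened chest 4) = (1/15) / (21/80) = 16/63.

16/63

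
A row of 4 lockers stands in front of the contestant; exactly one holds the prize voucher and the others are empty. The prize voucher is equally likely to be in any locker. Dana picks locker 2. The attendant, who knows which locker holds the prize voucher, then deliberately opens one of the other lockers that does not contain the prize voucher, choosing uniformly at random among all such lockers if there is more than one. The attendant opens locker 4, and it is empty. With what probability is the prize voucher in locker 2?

Apply Bayes' rule, conditioning on where the prize voucher actually is.
If it is in either of lockers 1 and 3 (prior 1/4 each): the attendant has 2 equally likely choices, so probability 1/2; weight (1/4)·(1/2) = 1/8 each.
If it is in locker 2 (prior 1/4): the attendant has 3 equally likely choices, so probability 1/3; weight (1/4)·(1/3) = 1/12.
If it is in locker 4 (prior 1/4): the attendant opened locker 4, so this case is ruled out; weight (1/4)·0 = 0.
The weights sum to 1/3.
So P(the prize voucher in locker 2 | the attendant opened locker 4) = (1/12) / (1/3) = 1/4.

1/4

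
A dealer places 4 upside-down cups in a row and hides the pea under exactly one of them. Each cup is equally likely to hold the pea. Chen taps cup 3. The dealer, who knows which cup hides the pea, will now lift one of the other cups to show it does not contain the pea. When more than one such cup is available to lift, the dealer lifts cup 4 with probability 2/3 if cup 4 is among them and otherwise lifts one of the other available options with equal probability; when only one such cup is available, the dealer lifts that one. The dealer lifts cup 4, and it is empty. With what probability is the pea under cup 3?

1/3

Condition on the true location of the pea.
If it is under any of cups 1, 2, and 3 (prior 1/4 each): cup 4 is available, opened with probability 2/3; weight (1/4)·(2/3) = 1/6 each.
If it is under cup 4 (prior 1/4): the dealer opened cup 4, so this case is ruled out; weight (1/4)·0 = 0.
The weights sum to 1/2.
So P(the pea under cup 3 | the dealer opened cup 4) = (1/6) / (1/2) = 1/3.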